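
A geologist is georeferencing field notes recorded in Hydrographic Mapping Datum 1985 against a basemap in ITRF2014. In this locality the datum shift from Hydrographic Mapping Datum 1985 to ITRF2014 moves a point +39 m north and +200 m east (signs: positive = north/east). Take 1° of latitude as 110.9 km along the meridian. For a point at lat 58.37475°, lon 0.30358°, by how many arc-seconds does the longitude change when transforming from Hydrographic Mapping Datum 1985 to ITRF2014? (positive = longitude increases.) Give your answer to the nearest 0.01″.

At latitude 58.37475°, cos φ = 0.524361.
1° of longitude at this latitude = 110.9 × cos φ = 58.15 km, so Δλ = 200.0 / 58151.7 = 0.0034393° = 12.381″.

Δλ = 12.38″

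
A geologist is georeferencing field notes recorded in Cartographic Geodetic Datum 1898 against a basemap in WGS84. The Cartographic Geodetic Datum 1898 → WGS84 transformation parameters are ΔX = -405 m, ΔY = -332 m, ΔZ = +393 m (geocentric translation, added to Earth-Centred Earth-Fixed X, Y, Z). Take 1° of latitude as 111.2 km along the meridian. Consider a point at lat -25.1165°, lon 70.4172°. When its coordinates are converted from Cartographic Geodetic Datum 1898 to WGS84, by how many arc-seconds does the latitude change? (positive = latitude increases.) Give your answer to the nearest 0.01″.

Δφ = 5.36″

sin φ = -0.424460, cos φ = 0.905447, sin λ = 0.942158, cos λ = 0.335169.
North component: ΔN = −sin φ cos λ·ΔX − sin φ sin λ·ΔY + cos φ·ΔZ = −(-0.424460)(0.335169)(-405) − (-0.424460)(0.942158)(-332) + (0.905447)(393) = 165.45 m.
1° of latitude spans 111200 m, so Δφ = 165.45 / 111200 × 3600 = 5.356″.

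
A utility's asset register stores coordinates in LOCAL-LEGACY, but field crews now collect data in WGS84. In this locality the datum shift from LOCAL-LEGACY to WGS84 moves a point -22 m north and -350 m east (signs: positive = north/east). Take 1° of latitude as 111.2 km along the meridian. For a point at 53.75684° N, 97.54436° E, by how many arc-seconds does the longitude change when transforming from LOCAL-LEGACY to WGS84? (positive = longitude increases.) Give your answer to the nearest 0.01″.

Δλ = -19.17″

At latitude 53.75684°, cos φ = 0.591213.
1° of longitude at this latitude = 111.2 × cos φ = 65.74 km, so Δλ = -350.0 / 65742.9 = -0.0053238° = -19.166″.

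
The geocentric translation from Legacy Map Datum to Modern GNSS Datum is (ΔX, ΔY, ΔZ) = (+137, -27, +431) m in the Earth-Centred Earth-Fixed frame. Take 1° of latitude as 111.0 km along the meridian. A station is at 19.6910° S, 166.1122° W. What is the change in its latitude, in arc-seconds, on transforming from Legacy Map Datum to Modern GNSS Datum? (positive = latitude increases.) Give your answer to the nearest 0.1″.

Δφ = 11.8″

sin φ = -0.336947, cos φ = 0.941523, sin λ = -0.240021, cos λ = -0.970768.
North component: ΔN = −sin φ cos λ·ΔX − sin φ sin λ·ΔY + cos φ·ΔZ = −(-0.336947)(-0.970768)(137) − (-0.336947)(-0.240021)(-27) + (0.941523)(431) = 363.17 m.
1° of latitude spans 111000 m, so Δφ = 363.17 / 111000 × 3600 = 11.778″.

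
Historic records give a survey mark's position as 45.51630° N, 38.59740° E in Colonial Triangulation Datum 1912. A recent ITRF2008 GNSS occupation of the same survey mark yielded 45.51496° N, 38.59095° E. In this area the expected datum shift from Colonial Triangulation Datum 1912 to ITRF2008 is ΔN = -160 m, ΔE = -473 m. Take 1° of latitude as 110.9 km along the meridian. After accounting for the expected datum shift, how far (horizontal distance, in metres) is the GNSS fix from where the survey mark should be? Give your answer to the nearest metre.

Observed coordinate differences: Δφ = -0.00134°, Δλ = -0.00645°.
Converting to metres (1° lat = 110900 m, cos φ = 0.700706): observed ΔN = -148.6 m, observed ΔE = -501.2 m.
Subtracting the expected shift leaves a residual of -148.6 − (-160) = 11.4 m north and -501.2 − (-473) = -28.2 m east.
Residual distance = √(11.4² + (-28.2)²) = 30.4 m.

30 m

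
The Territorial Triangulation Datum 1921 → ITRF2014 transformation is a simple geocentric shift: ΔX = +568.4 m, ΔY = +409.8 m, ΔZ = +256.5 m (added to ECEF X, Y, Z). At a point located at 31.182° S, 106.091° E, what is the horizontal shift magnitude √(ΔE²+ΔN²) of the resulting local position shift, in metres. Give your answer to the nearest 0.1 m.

At φ = -31.182°, λ = 106.091°: sin φ = -0.517758, cos φ = 0.855527, sin λ = 0.960823, cos λ = -0.277164.
ΔE = −sin λ·ΔX + cos λ·ΔY = −(0.960823)·(568.4) + (-0.277164)·(409.8) = -659.71 m.
ΔN = −sin φ cos λ·ΔX − sin φ sin λ·ΔY + cos φ·ΔZ = −(-0.517758)(-0.277164)(568.4) − (-0.517758)(0.960823)(409.8) + (0.855527)(256.5) = 341.74 m.
Horizontal magnitude = √(ΔE² + ΔN²) = √((-659.71)² + 341.74²) = 742.97 m.

743.0 m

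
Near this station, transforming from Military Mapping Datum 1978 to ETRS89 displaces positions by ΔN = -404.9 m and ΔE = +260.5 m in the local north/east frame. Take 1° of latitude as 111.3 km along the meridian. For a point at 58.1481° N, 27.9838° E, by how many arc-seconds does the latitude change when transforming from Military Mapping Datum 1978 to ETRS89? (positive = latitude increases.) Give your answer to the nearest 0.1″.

1° of latitude = 111.3 km, so Δφ = -404.9 / 111300 = -0.0036379° = -13.096″.

Δφ = -13.1″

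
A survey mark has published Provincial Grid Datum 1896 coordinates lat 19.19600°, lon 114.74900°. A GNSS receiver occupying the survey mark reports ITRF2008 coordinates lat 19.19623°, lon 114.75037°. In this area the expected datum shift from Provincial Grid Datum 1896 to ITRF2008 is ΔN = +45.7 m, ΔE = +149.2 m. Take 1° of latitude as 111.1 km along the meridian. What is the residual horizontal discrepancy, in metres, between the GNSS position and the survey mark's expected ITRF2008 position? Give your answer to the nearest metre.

21 m

Observed coordinate differences: Δφ = +0.00023°, Δλ = +0.00137°.
Converting to metres (1° lat = 111100 m, cos φ = 0.944399): observed ΔN = 25.6 m, observed ΔE = 143.7 m.
Subtracting the expected shift leaves a residual of 25.6 − (45.7) = -20.1 m north and 143.7 − (149.2) = -5.5 m east.
Residual distance = √((-20.1)² + (-5.5)²) = 20.9 m.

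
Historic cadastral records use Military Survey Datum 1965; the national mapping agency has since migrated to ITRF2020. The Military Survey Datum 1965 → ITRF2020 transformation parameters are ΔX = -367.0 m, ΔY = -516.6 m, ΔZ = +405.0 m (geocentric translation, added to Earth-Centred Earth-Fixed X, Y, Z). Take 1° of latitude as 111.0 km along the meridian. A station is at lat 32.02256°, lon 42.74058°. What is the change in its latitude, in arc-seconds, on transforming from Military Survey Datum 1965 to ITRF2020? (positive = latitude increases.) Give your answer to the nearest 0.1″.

Δφ = 21.8″

sin φ = 0.530253, cos φ = 0.847839, sin λ = 0.678680, cos λ = 0.734434.
North component: ΔN = −sin φ cos λ·ΔX − sin φ sin λ·ΔY + cos φ·ΔZ = −(0.530253)(0.734434)(-367.0) − (0.530253)(0.678680)(-516.6) + (0.847839)(405.0) = 672.21 m.
1° of latitude spans 111000 m, so Δφ = 672.21 / 111000 × 3600 = 21.801″.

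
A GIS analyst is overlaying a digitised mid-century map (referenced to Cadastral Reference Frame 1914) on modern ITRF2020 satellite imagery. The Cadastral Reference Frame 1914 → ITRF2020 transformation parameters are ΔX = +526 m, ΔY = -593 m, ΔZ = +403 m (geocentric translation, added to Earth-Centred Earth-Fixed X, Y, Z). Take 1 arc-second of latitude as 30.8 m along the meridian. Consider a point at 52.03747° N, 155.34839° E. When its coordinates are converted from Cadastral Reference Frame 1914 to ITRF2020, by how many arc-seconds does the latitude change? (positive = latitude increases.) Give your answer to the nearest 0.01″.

sin φ = 0.788413, cos φ = 0.615146, sin λ = 0.417100, cos λ = -0.908861.
North component: ΔN = −sin φ cos λ·ΔX − sin φ sin λ·ΔY + cos φ·ΔZ = −(0.788413)(-0.908861)(526) − (0.788413)(0.417100)(-593) + (0.615146)(403) = 819.82 m.
1° of latitude spans 3600 × 30.80 = 110880 m, so Δφ = 819.82 / 110880 × 3600 = 26.618″.

Δφ = 26.62″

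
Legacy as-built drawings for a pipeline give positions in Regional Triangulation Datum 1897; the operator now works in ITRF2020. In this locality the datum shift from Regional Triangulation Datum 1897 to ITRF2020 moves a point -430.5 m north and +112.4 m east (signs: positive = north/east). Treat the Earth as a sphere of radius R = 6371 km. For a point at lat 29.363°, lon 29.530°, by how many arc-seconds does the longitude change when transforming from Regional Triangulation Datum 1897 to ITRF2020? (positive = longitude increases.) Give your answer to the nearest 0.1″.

At latitude 29.363°, cos φ = 0.871531.
One radian of longitude at latitude φ spans R cos φ, so Δλ = ΔE / (R cos φ) = 112.4 / (6371000 × 0.871531) = 2.0243e-05 rad = 4.175″.

Δλ = 4.2″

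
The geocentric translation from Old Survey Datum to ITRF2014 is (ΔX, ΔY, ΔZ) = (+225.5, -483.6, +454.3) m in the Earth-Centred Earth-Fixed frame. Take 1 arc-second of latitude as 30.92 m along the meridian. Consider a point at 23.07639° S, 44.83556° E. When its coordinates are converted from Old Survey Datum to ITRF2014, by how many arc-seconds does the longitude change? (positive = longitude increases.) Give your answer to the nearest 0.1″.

sin φ = -0.391958, cos φ = 0.919983, sin λ = 0.705074, cos λ = 0.709133.
East component: ΔE = −sin λ·ΔX + cos λ·ΔY = −(0.705074)(225.5) + (0.709133)(-483.6) = -501.93 m.
1° of latitude spans 3600 × 30.92 = 111312 m; at latitude φ, 1° of longitude spans that × cos φ = 102405.2 m, so Δλ = -501.93 / 102405.2 × 3600 = -17.645″.

Δλ = -17.6″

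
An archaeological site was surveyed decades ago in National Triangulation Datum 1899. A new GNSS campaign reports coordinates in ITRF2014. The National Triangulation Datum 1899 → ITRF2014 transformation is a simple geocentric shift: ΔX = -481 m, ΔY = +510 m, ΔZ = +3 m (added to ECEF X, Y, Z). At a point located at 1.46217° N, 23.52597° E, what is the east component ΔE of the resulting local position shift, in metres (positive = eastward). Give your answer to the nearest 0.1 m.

ΔE = 659.6 m

At φ = 1.46217°, λ = 23.52597°: sin φ = 0.025517, cos φ = 0.999674, sin λ = 0.399165, cos λ = 0.916879.
ΔE = −sin λ·ΔX + cos λ·ΔY = −(0.399165)·(-481) + (0.916879)·(510) = 659.61 m.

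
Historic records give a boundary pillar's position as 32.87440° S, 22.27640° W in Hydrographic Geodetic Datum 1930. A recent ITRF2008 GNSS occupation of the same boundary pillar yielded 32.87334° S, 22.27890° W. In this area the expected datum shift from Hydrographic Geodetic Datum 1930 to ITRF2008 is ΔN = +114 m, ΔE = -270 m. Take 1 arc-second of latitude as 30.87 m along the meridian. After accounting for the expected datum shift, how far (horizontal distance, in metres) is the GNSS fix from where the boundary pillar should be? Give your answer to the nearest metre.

Observed coordinate differences: Δφ = +0.00106°, Δλ = -0.00250°.
Converting to metres (1° lat = 111132 m, cos φ = 0.839862): observed ΔN = 117.8 m, observed ΔE = -233.3 m.
Subtracting the expected shift leaves a residual of 117.8 − (114) = 3.8 m north and -233.3 − (-270) = 36.7 m east.
Residual distance = √(3.8² + 36.7²) = 36.9 m.

37 m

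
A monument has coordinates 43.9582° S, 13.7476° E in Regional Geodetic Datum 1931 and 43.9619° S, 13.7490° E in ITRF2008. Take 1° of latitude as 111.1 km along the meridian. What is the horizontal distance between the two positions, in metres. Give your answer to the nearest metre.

Δφ = -43.9619° − -43.9582° = -0.0037°; Δλ = 13.7490° − 13.7476° = +0.0014°.
ΔN = Δφ × 111100 = -411.1 m; ΔE = Δλ × 111100 × cos(-43.9582°) = +0.0014 × 111100 × 0.719846 = 112.0 m.
Distance = √(ΔE² + ΔN²) = √(112.0² + (-411.1)²) = 426.0 m.

426 m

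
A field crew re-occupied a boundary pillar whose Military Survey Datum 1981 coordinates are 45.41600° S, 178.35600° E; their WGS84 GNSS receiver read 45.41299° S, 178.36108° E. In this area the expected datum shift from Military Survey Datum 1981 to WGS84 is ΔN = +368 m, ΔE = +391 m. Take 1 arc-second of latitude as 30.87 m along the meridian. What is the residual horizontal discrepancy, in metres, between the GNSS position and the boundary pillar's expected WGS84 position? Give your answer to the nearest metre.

34 m

Observed coordinate differences: Δφ = +0.00301°, Δλ = +0.00508°.
Converting to metres (1° lat = 111132 m, cos φ = 0.701954): observed ΔN = 334.5 m, observed ΔE = 396.3 m.
Subtracting the expected shift leaves a residual of 334.5 − (368) = -33.5 m north and 396.3 − (391) = 5.3 m east.
Residual distance = √((-33.5)² + 5.3²) = 33.9 m.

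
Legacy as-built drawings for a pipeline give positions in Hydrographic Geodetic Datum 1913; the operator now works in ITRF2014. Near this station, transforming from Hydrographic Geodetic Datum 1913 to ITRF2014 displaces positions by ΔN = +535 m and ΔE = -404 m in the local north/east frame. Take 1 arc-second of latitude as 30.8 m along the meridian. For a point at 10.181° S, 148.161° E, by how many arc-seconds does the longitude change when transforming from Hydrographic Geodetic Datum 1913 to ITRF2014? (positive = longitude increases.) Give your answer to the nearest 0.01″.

At latitude -10.181°, cos φ = 0.984254.
1″ of longitude at this latitude = 30.80 × cos φ = 30.3150 m, so Δλ = -404.0 / 30.3150 = -13.327″.

Δλ = -13.33″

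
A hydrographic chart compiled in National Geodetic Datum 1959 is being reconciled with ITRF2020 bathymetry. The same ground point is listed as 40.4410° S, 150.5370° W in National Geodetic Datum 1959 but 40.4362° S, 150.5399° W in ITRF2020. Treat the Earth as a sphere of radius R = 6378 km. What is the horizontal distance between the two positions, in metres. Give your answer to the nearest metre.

Δφ = -40.4362° − -40.4410° = +0.0048°; Δλ = -150.5399° − -150.5370° = -0.0029°.
1° along a meridian = πR/180 = 111317 m.
ΔN = Δφ × 111317 = 534.3 m; ΔE = Δλ × 111317 × cos(-40.4410°) = -0.0029 × 111317 × 0.761074 = -245.7 m.
Distance = √(ΔE² + ΔN²) = √((-245.7)² + 534.3²) = 588.1 m.

588 m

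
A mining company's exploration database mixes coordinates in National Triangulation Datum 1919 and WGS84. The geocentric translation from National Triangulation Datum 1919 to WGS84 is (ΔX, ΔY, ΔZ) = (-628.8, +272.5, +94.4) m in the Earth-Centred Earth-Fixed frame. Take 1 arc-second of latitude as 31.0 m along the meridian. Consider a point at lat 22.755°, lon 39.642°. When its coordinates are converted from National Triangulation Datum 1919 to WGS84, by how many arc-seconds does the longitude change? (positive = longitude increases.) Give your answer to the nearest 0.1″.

Δλ = 21.4″

sin φ = 0.386791, cos φ = 0.922167, sin λ = 0.637989, cos λ = 0.770046.
East component: ΔE = −sin λ·ΔX + cos λ·ΔY = −(0.637989)(-628.8) + (0.770046)(272.5) = 611.00 m.
1° of latitude spans 3600 × 31.00 = 111600 m; at latitude φ, 1° of longitude spans that × cos φ = 102913.9 m, so Δλ = 611.00 / 102913.9 × 3600 = 21.373″.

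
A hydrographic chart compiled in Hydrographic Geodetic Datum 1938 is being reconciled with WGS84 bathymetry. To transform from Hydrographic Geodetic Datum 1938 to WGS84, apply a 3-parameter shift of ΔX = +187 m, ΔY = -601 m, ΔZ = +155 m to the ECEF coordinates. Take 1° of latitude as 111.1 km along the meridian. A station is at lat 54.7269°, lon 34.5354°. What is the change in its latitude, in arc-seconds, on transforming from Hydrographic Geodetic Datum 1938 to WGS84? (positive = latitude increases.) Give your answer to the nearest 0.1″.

Δφ = 7.8″

sin φ = 0.816409, cos φ = 0.577474, sin λ = 0.566915, cos λ = 0.823776.
North component: ΔN = −sin φ cos λ·ΔX − sin φ sin λ·ΔY + cos φ·ΔZ = −(0.816409)(0.823776)(187) − (0.816409)(0.566915)(-601) + (0.577474)(155) = 241.91 m.
1° of latitude spans 111100 m, so Δφ = 241.91 / 111100 × 3600 = 7.839″.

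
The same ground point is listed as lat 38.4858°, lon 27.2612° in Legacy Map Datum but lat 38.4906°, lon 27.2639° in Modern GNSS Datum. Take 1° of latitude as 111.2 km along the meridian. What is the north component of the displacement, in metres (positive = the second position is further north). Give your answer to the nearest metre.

ΔN = 534 m

Δφ = 38.4906° − 38.4858° = +0.0048°; Δλ = 27.2639° − 27.2612° = +0.0027°.
ΔN = Δφ × 111200 = 533.8 m; ΔE = Δλ × 111200 × cos(38.4858°) = +0.0027 × 111200 × 0.782762 = 235.0 m.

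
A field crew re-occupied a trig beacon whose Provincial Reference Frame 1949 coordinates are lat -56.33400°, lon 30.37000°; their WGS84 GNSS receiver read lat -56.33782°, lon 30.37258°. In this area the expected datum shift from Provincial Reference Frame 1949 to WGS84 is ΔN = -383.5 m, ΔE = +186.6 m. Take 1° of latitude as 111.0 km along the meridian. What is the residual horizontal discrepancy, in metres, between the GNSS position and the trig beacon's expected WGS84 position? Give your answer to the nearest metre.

Observed coordinate differences: Δφ = -0.00382°, Δλ = +0.00258°.
Converting to metres (1° lat = 111000 m, cos φ = 0.554351): observed ΔN = -424.0 m, observed ΔE = 158.8 m.
Subtracting the expected shift leaves a residual of -424.0 − (-383.5) = -40.5 m north and 158.8 − (186.6) = -27.8 m east.
Residual distance = √((-40.5)² + (-27.8)²) = 49.2 m.

49 m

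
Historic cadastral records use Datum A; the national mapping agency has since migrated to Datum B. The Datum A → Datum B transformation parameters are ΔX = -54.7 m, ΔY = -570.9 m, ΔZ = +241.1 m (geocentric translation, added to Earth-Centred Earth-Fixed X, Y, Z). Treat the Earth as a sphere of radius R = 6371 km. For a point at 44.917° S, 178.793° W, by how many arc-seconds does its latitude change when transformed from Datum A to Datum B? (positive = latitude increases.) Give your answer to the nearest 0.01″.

sin φ = -0.706082, cos φ = 0.708130, sin λ = -0.021065, cos λ = -0.999778.
North component: ΔN = −sin φ cos λ·ΔX − sin φ sin λ·ΔY + cos φ·ΔZ = −(-0.706082)(-0.999778)(-54.7) − (-0.706082)(-0.021065)(-570.9) + (0.708130)(241.1) = 217.84 m.
1° of latitude spans πR/180 = 111195 m, so Δφ = 217.84 / 111195 × 3600 = 7.053″.

Δφ = 7.05″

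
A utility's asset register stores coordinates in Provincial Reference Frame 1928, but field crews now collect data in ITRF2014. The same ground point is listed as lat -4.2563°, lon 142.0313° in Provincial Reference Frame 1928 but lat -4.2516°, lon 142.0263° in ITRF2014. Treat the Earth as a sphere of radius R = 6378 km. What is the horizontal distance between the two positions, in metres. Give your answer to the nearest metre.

Δφ = -4.2516° − -4.2563° = +0.0047°; Δλ = 142.0263° − 142.0313° = -0.0050°.
1° along a meridian = πR/180 = 111317 m.
ΔN = Δφ × 111317 = 523.2 m; ΔE = Δλ × 111317 × cos(-4.2563°) = -0.0050 × 111317 × 0.997242 = -555.1 m.
Distance = √(ΔE² + ΔN²) = √((-555.1)² + 523.2²) = 762.8 m.

763 m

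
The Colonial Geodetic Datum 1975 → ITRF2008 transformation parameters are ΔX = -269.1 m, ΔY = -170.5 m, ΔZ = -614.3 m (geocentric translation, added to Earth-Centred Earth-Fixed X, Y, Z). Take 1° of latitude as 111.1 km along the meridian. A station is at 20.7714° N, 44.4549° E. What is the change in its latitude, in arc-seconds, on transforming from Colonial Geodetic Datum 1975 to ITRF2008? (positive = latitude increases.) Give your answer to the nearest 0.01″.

sin φ = 0.354640, cos φ = 0.935003, sin λ = 0.700348, cos λ = 0.713802.
North component: ΔN = −sin φ cos λ·ΔX − sin φ sin λ·ΔY + cos φ·ΔZ = −(0.354640)(0.713802)(-269.1) − (0.354640)(0.700348)(-170.5) + (0.935003)(-614.3) = -463.90 m.
1° of latitude spans 111100 m, so Δφ = -463.90 / 111100 × 3600 = -15.032″.

Δφ = -15.03″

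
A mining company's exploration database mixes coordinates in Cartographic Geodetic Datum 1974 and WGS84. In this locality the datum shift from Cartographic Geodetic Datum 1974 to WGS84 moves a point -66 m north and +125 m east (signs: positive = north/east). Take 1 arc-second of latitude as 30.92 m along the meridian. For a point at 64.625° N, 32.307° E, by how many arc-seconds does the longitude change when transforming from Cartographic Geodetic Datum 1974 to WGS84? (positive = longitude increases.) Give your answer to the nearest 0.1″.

At latitude 64.625°, cos φ = 0.428541.
1″ of longitude at this latitude = 30.92 × cos φ = 13.2505 m, so Δλ = 125.0 / 13.2505 = 9.434″.

Δλ = 9.4″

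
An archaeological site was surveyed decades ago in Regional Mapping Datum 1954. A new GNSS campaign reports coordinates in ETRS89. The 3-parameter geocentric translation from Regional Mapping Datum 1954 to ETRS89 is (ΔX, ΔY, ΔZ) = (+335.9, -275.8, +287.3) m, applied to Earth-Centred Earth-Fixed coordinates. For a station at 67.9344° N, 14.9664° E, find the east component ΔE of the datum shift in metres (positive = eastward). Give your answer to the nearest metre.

ΔE = -353 m

At φ = 67.9344°, λ = 14.9664°: sin φ = 0.926754, cos φ = 0.375668, sin λ = 0.258253, cos λ = 0.966077.
ΔE = −sin λ·ΔX + cos λ·ΔY = −(0.258253)·(335.9) + (0.966077)·(-275.8) = -353.19 m.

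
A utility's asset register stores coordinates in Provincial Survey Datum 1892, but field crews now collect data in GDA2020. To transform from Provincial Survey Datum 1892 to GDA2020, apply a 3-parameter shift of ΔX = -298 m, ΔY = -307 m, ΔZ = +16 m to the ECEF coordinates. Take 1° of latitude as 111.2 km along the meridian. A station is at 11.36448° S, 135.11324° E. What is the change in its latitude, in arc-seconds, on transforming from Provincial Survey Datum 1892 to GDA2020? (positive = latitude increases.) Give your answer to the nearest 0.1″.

sin φ = -0.197050, cos φ = 0.980394, sin λ = 0.705708, cos λ = -0.708503.
North component: ΔN = −sin φ cos λ·ΔX − sin φ sin λ·ΔY + cos φ·ΔZ = −(-0.197050)(-0.708503)(-298) − (-0.197050)(0.705708)(-307) + (0.980394)(16) = 14.60 m.
1° of latitude spans 111200 m, so Δφ = 14.60 / 111200 × 3600 = 0.473″.

Δφ = 0.5″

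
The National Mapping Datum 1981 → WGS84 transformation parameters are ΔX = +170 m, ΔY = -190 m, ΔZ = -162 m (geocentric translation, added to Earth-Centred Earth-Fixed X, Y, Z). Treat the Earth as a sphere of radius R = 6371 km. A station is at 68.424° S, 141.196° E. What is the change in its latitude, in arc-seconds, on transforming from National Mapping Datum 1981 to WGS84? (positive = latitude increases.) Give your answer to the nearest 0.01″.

sin φ = -0.929931, cos φ = 0.367735, sin λ = 0.626658, cos λ = -0.779294.
North component: ΔN = −sin φ cos λ·ΔX − sin φ sin λ·ΔY + cos φ·ΔZ = −(-0.929931)(-0.779294)(170) − (-0.929931)(0.626658)(-190) + (0.367735)(-162) = -293.49 m.
1° of latitude spans πR/180 = 111195 m, so Δφ = -293.49 / 111195 × 3600 = -9.502″.

Δφ = -9.50″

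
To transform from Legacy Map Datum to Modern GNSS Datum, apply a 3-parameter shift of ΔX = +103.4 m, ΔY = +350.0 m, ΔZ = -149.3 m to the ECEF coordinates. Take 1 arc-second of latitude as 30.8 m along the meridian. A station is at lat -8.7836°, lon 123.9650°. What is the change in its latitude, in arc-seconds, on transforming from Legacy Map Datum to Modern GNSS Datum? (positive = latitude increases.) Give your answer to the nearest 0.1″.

sin φ = -0.152703, cos φ = 0.988272, sin λ = 0.829379, cos λ = -0.558686.
North component: ΔN = −sin φ cos λ·ΔX − sin φ sin λ·ΔY + cos φ·ΔZ = −(-0.152703)(-0.558686)(103.4) − (-0.152703)(0.829379)(350.0) + (0.988272)(-149.3) = -112.04 m.
1° of latitude spans 3600 × 30.80 = 110880 m, so Δφ = -112.04 / 110880 × 3600 = -3.638″.

Δφ = -3.6″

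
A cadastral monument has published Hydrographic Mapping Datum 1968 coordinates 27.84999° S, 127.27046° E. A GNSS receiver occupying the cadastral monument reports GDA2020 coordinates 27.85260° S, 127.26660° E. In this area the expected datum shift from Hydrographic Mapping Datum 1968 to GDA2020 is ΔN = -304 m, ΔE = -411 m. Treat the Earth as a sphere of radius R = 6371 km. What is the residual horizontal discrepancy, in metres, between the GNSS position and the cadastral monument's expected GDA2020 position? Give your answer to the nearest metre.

Observed coordinate differences: Δφ = -0.00261°, Δλ = -0.00386°.
Converting to metres (1° lat = 111195 m, cos φ = 0.884174): observed ΔN = -290.2 m, observed ΔE = -379.5 m.
Subtracting the expected shift leaves a residual of -290.2 − (-304) = 13.8 m north and -379.5 − (-411) = 31.5 m east.
Residual distance = √(13.8² + 31.5²) = 34.4 m.

34 m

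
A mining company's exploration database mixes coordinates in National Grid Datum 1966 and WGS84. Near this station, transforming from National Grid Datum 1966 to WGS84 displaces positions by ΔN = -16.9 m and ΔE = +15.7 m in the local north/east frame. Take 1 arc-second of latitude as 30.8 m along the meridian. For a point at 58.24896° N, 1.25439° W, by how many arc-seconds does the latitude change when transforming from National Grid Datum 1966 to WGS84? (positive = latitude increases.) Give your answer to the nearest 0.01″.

Δφ = -0.55″

1″ of latitude = 30.80 m, so Δφ = -16.9 / 30.80 = -0.549″.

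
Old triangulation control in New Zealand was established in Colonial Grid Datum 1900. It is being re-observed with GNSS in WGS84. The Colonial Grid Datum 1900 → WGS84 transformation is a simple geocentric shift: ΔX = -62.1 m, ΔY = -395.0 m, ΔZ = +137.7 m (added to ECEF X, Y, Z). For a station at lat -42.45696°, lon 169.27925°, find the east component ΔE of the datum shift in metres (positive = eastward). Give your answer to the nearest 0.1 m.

ΔE = 399.7 m

At φ = -42.45696°, λ = 169.27925°: sin φ = -0.675036, cos φ = 0.737785, sin λ = 0.186022, cos λ = -0.982545.
ΔE = −sin λ·ΔX + cos λ·ΔY = −(0.186022)·(-62.1) + (-0.982545)·(-395.0) = 399.66 m.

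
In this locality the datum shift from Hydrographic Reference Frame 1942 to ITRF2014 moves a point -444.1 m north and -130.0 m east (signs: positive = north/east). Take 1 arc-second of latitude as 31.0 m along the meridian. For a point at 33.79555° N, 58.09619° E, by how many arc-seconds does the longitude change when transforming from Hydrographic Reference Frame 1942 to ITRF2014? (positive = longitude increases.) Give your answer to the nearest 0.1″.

Δλ = -5.0″

At latitude 33.79555°, cos φ = 0.831028.
1″ of longitude at this latitude = 31.00 × cos φ = 25.7619 m, so Δλ = -130.0 / 25.7619 = -5.046″.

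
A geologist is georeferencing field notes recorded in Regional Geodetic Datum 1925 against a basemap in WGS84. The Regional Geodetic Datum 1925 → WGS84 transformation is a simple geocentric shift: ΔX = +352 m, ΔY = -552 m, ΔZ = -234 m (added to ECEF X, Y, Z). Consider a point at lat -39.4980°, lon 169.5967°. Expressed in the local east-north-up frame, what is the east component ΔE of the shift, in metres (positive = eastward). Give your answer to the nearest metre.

At φ = -39.4980°, λ = 169.5967°: sin φ = -0.636051, cos φ = 0.771647, sin λ = 0.180576, cos λ = -0.983561.
ΔE = −sin λ·ΔX + cos λ·ΔY = −(0.180576)·(352) + (-0.983561)·(-552) = 479.36 m.

ΔE = 479 m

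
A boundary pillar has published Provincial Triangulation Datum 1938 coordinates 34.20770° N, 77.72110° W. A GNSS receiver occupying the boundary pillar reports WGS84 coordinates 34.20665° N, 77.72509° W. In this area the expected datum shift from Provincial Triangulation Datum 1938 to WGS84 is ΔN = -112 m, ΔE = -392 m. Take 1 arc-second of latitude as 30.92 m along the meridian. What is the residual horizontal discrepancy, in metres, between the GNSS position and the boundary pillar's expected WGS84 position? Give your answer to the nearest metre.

Observed coordinate differences: Δφ = -0.00105°, Δλ = -0.00399°.
Converting to metres (1° lat = 111312 m, cos φ = 0.827005): observed ΔN = -116.9 m, observed ΔE = -367.3 m.
Subtracting the expected shift leaves a residual of -116.9 − (-112) = -4.9 m north and -367.3 − (-392) = 24.7 m east.
Residual distance = √((-4.9)² + 24.7²) = 25.2 m.

25 m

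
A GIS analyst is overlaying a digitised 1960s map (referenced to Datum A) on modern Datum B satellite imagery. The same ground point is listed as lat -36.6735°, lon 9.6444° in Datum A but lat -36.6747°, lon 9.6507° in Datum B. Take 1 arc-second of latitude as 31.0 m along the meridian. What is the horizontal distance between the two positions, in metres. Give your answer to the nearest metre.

580 m

Δφ = -36.6747° − -36.6735° = -0.0012°; Δλ = 9.6507° − 9.6444° = +0.0063°.
1° of latitude = 3600 × 31.00 = 111600 m.
ΔN = Δφ × 111600 = -133.9 m; ΔE = Δλ × 111600 × cos(-36.6735°) = +0.0063 × 111600 × 0.802052 = 563.9 m.
Distance = √(ΔE² + ΔN²) = √(563.9² + (-133.9)²) = 579.6 m.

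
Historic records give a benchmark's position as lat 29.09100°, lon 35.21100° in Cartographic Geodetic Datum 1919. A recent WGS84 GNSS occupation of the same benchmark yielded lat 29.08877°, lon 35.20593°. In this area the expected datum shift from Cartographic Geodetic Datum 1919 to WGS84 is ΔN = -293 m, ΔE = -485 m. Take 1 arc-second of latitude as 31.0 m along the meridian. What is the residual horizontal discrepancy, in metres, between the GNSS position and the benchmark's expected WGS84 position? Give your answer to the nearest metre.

45 m

Observed coordinate differences: Δφ = -0.00223°, Δλ = -0.00507°.
Converting to metres (1° lat = 111600 m, cos φ = 0.873849): observed ΔN = -248.9 m, observed ΔE = -494.4 m.
Subtracting the expected shift leaves a residual of -248.9 − (-293) = 44.1 m north and -494.4 − (-485) = -9.4 m east.
Residual distance = √(44.1² + (-9.4)²) = 45.1 m.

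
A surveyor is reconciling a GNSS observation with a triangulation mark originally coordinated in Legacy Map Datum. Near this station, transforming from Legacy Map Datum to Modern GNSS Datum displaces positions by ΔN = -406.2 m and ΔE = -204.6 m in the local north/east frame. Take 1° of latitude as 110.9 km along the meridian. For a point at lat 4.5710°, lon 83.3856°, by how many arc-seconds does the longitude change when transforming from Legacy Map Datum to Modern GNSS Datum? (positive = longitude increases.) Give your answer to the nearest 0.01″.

At latitude 4.5710°, cos φ = 0.996819.
1° of longitude at this latitude = 110.9 × cos φ = 110.55 km, so Δλ = -204.6 / 110547.3 = -0.0018508° = -6.663″.

Δλ = -6.66″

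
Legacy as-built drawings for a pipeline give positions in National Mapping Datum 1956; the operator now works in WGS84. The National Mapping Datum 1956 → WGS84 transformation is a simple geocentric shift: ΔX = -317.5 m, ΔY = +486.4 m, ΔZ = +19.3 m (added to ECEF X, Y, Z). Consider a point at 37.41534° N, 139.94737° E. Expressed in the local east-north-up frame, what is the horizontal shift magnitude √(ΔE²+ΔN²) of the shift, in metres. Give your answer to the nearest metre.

The local east axis at (φ, λ) is (−sin λ, cos λ, 0), so ΔE = −sin(139.94737°)·(-317.5) + cos(139.94737°)·486.4 = -168.01 m.
The local north axis is (−sin φ cos λ, −sin φ sin λ, cos φ), giving ΔN = -147.663 − 190.172 + 15.329 = -322.51 m.
Horizontal magnitude = √(ΔE² + ΔN²) = √((-168.01)² + (-322.51)²) = 363.64 m.

364 m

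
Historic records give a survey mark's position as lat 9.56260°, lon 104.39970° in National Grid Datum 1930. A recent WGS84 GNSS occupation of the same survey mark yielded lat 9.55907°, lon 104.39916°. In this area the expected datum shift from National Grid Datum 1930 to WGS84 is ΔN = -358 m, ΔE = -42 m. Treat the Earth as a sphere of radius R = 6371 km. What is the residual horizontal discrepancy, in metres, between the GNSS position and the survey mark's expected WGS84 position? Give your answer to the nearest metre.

39 m

Observed coordinate differences: Δφ = -0.00353°, Δλ = -0.00054°.
Converting to metres (1° lat = 111195 m, cos φ = 0.986105): observed ΔN = -392.5 m, observed ΔE = -59.2 m.
Subtracting the expected shift leaves a residual of -392.5 − (-358) = -34.5 m north and -59.2 − (-42) = -17.2 m east.
Residual distance = √((-34.5)² + (-17.2)²) = 38.6 m.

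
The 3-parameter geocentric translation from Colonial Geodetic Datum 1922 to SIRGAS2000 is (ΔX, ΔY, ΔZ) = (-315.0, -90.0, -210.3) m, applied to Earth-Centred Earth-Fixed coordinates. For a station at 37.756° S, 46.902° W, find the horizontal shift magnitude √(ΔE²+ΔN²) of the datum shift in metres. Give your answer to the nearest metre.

389 m

The local east axis at (φ, λ) is (−sin λ, cos λ, 0), so ΔE = −sin(-46.902°)·(-315.0) + cos(-46.902°)·(-90.0) = -291.50 m.
The local north axis is (−sin φ cos λ, −sin φ sin λ, cos φ), giving ΔN = -131.781 + 40.238 − 166.269 = -257.81 m.
Horizontal magnitude = √(ΔE² + ΔN²) = √((-291.50)² + (-257.81)²) = 389.15 m.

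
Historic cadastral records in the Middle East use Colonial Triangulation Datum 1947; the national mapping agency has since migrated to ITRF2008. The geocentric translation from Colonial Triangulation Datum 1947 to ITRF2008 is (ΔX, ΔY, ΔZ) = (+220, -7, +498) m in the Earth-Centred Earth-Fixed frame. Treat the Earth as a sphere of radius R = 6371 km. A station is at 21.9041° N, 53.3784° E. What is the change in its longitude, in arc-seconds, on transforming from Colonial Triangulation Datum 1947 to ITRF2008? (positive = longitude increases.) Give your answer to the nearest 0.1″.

Δλ = -6.3″

sin φ = 0.373054, cos φ = 0.927810, sin λ = 0.802593, cos λ = 0.596527.
East component: ΔE = −sin λ·ΔX + cos λ·ΔY = −(0.802593)(220) + (0.596527)(-7) = -180.75 m.
1° of latitude spans πR/180 = 111195 m; at latitude φ, 1° of longitude spans that × cos φ = 103167.7 m, so Δλ = -180.75 / 103167.7 × 3600 = -6.307″.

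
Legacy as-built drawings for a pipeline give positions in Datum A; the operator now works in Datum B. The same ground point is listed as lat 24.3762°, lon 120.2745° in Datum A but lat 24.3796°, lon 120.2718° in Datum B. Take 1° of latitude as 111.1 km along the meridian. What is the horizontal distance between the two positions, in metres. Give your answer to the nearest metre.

466 m

Δφ = 24.3796° − 24.3762° = +0.0034°; Δλ = 120.2718° − 120.2745° = -0.0027°.
ΔN = Δφ × 111100 = 377.7 m; ΔE = Δλ × 111100 × cos(24.3762°) = -0.0027 × 111100 × 0.910855 = -273.2 m.
Distance = √(ΔE² + ΔN²) = √((-273.2)² + 377.7²) = 466.2 m.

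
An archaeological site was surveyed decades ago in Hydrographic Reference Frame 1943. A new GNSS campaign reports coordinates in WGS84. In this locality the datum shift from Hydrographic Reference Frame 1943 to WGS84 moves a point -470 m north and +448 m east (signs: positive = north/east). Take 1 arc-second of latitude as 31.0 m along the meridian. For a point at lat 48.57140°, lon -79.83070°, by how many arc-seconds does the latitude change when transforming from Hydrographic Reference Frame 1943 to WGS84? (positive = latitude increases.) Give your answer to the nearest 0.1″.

1″ of latitude = 31.00 m, so Δφ = -470.0 / 31.00 = -15.161″.

Δφ = -15.2″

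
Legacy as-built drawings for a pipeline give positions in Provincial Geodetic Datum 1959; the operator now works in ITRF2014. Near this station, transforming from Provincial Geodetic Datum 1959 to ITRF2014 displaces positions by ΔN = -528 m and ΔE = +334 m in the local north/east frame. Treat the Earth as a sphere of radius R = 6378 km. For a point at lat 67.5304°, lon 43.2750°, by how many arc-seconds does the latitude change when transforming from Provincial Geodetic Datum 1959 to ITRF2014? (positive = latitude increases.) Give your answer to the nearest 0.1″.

On a sphere of radius R, 1 rad of latitude = R, so Δφ = ΔN / R = -528.0 / 6378000 = -8.2785e-05 rad = -17.076″.

Δφ = -17.1″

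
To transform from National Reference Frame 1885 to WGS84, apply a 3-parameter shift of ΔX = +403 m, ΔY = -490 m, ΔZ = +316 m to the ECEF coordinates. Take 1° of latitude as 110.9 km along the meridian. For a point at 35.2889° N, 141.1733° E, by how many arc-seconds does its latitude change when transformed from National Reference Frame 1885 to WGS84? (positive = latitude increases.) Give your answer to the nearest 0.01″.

sin φ = 0.577700, cos φ = 0.816250, sin λ = 0.626967, cos λ = -0.779046.
North component: ΔN = −sin φ cos λ·ΔX − sin φ sin λ·ΔY + cos φ·ΔZ = −(0.577700)(-0.779046)(403) − (0.577700)(0.626967)(-490) + (0.816250)(316) = 616.78 m.
1° of latitude spans 110900 m, so Δφ = 616.78 / 110900 × 3600 = 20.022″.

Δφ = 20.02″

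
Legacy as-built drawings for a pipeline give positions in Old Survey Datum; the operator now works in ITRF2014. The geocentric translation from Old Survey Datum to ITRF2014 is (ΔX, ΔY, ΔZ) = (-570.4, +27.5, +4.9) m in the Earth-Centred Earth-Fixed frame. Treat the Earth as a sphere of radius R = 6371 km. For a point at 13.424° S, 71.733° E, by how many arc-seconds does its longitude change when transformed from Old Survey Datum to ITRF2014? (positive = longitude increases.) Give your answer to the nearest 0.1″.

sin φ = -0.232155, cos φ = 0.972679, sin λ = 0.949606, cos λ = 0.313446.
East component: ΔE = −sin λ·ΔX + cos λ·ΔY = −(0.949606)(-570.4) + (0.313446)(27.5) = 550.28 m.
1° of latitude spans πR/180 = 111195 m; at latitude φ, 1° of longitude spans that × cos φ = 108156.9 m, so Δλ = 550.28 / 108156.9 × 3600 = 18.316″.

Δλ = 18.3″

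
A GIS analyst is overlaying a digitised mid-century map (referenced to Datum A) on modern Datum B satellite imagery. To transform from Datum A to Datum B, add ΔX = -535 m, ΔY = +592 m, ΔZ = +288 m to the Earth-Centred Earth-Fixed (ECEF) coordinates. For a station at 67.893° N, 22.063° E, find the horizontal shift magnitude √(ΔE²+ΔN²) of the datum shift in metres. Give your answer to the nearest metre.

At φ = 67.893°, λ = 22.063°: sin φ = 0.926483, cos φ = 0.376337, sin λ = 0.375626, cos λ = 0.926771.
ΔE = −sin λ·ΔX + cos λ·ΔY = −(0.375626)·(-535) + (0.926771)·(592) = 749.61 m.
ΔN = −sin φ cos λ·ΔX − sin φ sin λ·ΔY + cos φ·ΔZ = −(0.926483)(0.926771)(-535) − (0.926483)(0.375626)(592) + (0.376337)(288) = 361.73 m.
Horizontal magnitude = √(ΔE² + ΔN²) = √(749.61² + 361.73²) = 832.32 m.

832 m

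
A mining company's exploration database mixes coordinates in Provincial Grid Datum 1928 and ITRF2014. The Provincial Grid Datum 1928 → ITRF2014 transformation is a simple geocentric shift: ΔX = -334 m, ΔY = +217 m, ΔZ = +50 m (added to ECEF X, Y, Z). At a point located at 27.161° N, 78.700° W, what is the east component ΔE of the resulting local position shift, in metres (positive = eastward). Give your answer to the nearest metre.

ΔE = -285 m

At φ = 27.161°, λ = -78.700°: sin φ = 0.456492, cos φ = 0.889727, sin λ = -0.980615, cos λ = 0.195946.
ΔE = −sin λ·ΔX + cos λ·ΔY = −(-0.980615)·(-334) + (0.195946)·(217) = -285.00 m.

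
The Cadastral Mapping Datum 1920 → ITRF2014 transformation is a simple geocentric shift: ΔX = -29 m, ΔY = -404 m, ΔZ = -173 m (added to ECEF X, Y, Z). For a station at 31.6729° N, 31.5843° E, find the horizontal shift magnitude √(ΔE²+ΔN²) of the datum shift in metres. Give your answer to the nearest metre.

At φ = 31.6729°, λ = 31.5843°: sin φ = 0.525069, cos φ = 0.851060, sin λ = 0.523752, cos λ = 0.851870.
ΔE = −sin λ·ΔX + cos λ·ΔY = −(0.523752)·(-29) + (0.851870)·(-404) = -328.97 m.
ΔN = −sin φ cos λ·ΔX − sin φ sin λ·ΔY + cos φ·ΔZ = −(0.525069)(0.851870)(-29) − (0.525069)(0.523752)(-404) + (0.851060)(-173) = -23.16 m.
Horizontal magnitude = √(ΔE² + ΔN²) = √((-328.97)² + (-23.16)²) = 329.78 m.

330 m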